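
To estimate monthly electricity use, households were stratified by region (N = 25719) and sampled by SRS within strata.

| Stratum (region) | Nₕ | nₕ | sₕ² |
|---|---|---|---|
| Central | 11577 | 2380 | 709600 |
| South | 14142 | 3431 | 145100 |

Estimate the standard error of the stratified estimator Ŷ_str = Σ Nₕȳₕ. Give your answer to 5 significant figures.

195320

Var(Ŷ_str) = Σₕ Nₕ²(1 − fₕ)sₕ²/nₕ.
Central: 11577²·(1 − 2380/11577)·709600/2380 = 3.1745259 × 10^10.
South: 14142²·(1 − 3431/14142)·145100/3431 = 6.406009 × 10^9.
Sum = 3.8151268 × 10^10.
SE = √(3.8151268 × 10^10) = 195320.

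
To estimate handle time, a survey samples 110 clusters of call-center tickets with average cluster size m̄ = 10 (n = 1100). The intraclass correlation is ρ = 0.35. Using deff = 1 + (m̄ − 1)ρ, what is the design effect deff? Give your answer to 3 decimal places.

4.150

deff = 1 + (10 − 1)·0.35 = 1 + 3.15 = 4.15.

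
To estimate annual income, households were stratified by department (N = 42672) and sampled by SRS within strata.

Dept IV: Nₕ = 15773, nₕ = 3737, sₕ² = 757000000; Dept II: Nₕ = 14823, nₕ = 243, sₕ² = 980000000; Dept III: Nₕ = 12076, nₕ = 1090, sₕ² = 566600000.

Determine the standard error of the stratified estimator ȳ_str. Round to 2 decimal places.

733.25

Var(ȳ_str) = Σₕ Wₕ²(1 − fₕ)sₕ²/nₕ with Wₕ = Nₕ/N, N = 42672.
Dept IV: Wₕ = 0.36963348; term = 0.36963348²·(1 − 0.23692386)·757000000/3737 = 21119.482.
Dept II: Wₕ = 0.34737064; term = 0.34737064²·(1 − 0.01639344)·980000000/243 = 478660.33.
Dept III: Wₕ = 0.28299588; term = 0.28299588²·(1 − 0.09026168)·566600000/1090 = 37872.744.
Sum = 537652.56.
SE = √(537652.56) = 733.25.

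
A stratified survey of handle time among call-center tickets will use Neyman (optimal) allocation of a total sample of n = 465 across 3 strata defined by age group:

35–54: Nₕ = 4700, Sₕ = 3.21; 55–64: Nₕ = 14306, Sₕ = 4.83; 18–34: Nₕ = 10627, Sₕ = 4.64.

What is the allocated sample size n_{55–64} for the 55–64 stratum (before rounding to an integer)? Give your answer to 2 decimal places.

240.69

Neyman allocation: nₕ = n·NₕSₕ / Σⱼ NⱼSⱼ.
Σ NⱼSⱼ = 4700·3.21 + 14306·4.83 + 10627·4.64 = 133494.26.
n_{55–64} = 465·14306·4.83 / 133494.26 = 240.69.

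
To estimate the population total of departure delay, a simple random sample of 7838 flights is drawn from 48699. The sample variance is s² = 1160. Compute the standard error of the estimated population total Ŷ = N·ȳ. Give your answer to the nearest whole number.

Var(Ŷ) = N²·Var(ȳ) = N²·(1 − n/N)·s²/n.
f = 7838/48699 = 0.16094786; Var(ȳ) = 0.83905214·1160/7838 = 0.12417715.
Var(Ŷ) = 48699² · 0.12417715 = 2.9449761 × 10^8.
SE(Ŷ) = √(2.9449761 × 10^8) = 17161.

17161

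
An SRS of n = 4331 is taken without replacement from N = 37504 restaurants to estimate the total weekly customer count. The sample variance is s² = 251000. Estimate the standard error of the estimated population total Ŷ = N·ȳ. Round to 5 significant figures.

268520

Var(Ŷ) = N²·Var(ȳ) = N²·(1 − n/N)·s²/n.
f = 4331/37504 = 0.11548102; Var(ȳ) = 0.88451898·251000/4331 = 51.261664.
Var(Ŷ) = 37504² · 51.261664 = 7.2102094 × 10^10.
SE(Ŷ) = √(7.2102094 × 10^10) = 268520.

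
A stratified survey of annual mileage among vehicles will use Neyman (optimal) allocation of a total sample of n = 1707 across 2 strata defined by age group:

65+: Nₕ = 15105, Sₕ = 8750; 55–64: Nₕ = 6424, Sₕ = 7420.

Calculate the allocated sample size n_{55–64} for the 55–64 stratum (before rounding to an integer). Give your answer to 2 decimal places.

Neyman allocation: nₕ = n·NₕSₕ / Σⱼ NⱼSⱼ.
Σ NⱼSⱼ = 15105·8750 + 6424·7420 = 1.7983483 × 10^8.
n_{55–64} = 1707·6424·7420 / (1.7983483 × 10^8) = 452.45.

452.45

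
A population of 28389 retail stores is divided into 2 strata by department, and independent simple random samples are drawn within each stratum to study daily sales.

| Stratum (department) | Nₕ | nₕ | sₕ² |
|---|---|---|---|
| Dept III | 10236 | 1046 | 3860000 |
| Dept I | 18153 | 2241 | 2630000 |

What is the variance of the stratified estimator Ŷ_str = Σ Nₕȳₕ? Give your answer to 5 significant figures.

Var(Ŷ_str) = Σₕ Nₕ²(1 − fₕ)sₕ²/nₕ.
Dept III: 10236²·(1 − 1046/10236)·3860000/1046 = 3.471374 × 10^11.
Dept I: 18153²·(1 − 2241/18153)·2630000/2241 = 3.3899014 × 10^11.
Sum = 6.8612754 × 10^11.

6.8613 × 10^11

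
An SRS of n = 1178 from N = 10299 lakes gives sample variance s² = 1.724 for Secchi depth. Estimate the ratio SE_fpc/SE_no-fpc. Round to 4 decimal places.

0.9411

f = n/N = 1178/10299 = 0.11438004.
SE_no-fpc = √(s²/n) = 0.038255685; SE_fpc = √((1−f)s²/n) = 0.036001424.
Ratio = √(1−f) = 0.94107384.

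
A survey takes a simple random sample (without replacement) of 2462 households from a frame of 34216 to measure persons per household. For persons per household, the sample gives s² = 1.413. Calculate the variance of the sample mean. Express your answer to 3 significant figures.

Under SRS without replacement, Var(ȳ) = (1 − f)·s²/n with f = n/N = 2462/34216 = 0.07195464.
Var(ȳ) = (1 − 0.07195464)·1.413/2462 = 0.92804536·5.7392364 × 10^-4 = 5.3262717 × 10^-4.

5.33 × 10^-4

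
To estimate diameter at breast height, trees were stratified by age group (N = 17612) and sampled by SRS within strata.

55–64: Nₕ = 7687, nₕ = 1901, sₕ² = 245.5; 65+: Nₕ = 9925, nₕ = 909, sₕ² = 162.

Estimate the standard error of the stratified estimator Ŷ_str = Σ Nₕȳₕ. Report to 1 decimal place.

Var(Ŷ_str) = Σₕ Nₕ²(1 − fₕ)sₕ²/nₕ.
55–64: 7687²·(1 − 1901/7687)·245.5/1901 = 5.7438712 × 10^6.
65+: 9925²·(1 − 909/9925)·162/909 = 1.5947608 × 10^7.
Sum = 2.1691479 × 10^7.
SE = √(2.1691479 × 10^7) = 4657.4.

4657.4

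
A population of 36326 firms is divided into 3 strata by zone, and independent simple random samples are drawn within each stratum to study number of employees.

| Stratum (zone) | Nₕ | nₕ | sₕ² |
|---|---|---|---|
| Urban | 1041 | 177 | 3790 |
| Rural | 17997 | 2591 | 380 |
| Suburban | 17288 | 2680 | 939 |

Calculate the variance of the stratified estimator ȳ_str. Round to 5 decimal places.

0.11247

Var(ȳ_str) = Σₕ Wₕ²(1 − fₕ)sₕ²/nₕ with Wₕ = Nₕ/N, N = 36326.
Urban: Wₕ = 0.02865716; term = 0.02865716²·(1 − 0.17002882)·3790/177 = 0.014594703.
Rural: Wₕ = 0.49543027; term = 0.49543027²·(1 − 0.14396844)·380/2591 = 0.030815629.
Suburban: Wₕ = 0.47591257; term = 0.47591257²·(1 − 0.15502082)·939/2680 = 0.067054998.
Sum = 0.11246533.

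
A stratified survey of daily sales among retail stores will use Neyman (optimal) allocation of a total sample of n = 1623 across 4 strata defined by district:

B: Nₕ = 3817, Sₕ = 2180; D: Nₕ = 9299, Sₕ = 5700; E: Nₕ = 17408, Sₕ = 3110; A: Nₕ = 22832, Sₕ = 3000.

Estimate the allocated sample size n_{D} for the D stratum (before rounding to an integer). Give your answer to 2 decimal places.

Neyman allocation: nₕ = n·NₕSₕ / Σⱼ NⱼSⱼ.
Σ NⱼSⱼ = 3817·2180 + 9299·5700 + 17408·3110 + 22832·3000 = 1.8396024 × 10^8.
n_{D} = 1623·9299·5700 / (1.8396024 × 10^8) = 467.63.

467.63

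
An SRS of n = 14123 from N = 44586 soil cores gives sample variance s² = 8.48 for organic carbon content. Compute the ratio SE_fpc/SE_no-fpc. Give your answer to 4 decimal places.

f = n/N = 14123/44586 = 0.31675862.
SE_no-fpc = √(s²/n) = 0.024503857; SE_fpc = √((1−f)s²/n) = 0.0202545.
Ratio = √(1−f) = 0.82658416.

0.8266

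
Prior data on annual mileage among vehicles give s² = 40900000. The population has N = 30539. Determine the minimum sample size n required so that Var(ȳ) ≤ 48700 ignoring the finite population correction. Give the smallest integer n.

840

Without fpc, n₀ = s²/D = 40900000/48700 = 839.8357.
Rounding up, n = 840.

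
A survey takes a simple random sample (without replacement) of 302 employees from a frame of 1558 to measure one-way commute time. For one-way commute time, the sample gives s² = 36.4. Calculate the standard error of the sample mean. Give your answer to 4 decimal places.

Under SRS without replacement, Var(ȳ) = (1 − f)·s²/n with f = n/N = 302/1558 = 0.19383825.
Var(ȳ) = (1 − 0.19383825)·36.4/302 = 0.80616175·0.1205298 = 0.097166515.
SE(ȳ) = √(0.097166515) = 0.3117.

0.3117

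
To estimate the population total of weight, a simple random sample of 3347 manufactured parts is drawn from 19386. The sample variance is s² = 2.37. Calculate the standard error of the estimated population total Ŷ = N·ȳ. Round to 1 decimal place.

469.2

Var(Ŷ) = N²·Var(ȳ) = N²·(1 − n/N)·s²/n.
f = 3347/19386 = 0.17265037; Var(ȳ) = 0.82734963·2.37/3347 = 5.8584363 × 10^-4.
Var(Ŷ) = 19386² · (5.8584363 × 10^-4) = 220169.99.
SE(Ŷ) = √(220169.99) = 469.2.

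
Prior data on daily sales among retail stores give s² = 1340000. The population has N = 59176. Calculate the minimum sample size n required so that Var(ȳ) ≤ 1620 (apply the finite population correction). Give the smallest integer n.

816

Without fpc, n₀ = s²/D = 1340000/1620 = 827.1605.
With fpc, (1 − n/N)·s²/n ≤ D requires n ≥ n₀/(1 + n₀/N) = 827.1605/(1 + 827.1605/59176) = 815.7579.
Rounding up, n = 816.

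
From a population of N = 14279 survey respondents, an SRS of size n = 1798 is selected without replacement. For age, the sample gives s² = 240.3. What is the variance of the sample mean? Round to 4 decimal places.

Under SRS without replacement, Var(ȳ) = (1 − f)·s²/n with f = n/N = 1798/14279 = 0.12591918.
Var(ȳ) = (1 − 0.12591918)·240.3/1798 = 0.87408082·0.1336485 = 0.11681959.

0.1168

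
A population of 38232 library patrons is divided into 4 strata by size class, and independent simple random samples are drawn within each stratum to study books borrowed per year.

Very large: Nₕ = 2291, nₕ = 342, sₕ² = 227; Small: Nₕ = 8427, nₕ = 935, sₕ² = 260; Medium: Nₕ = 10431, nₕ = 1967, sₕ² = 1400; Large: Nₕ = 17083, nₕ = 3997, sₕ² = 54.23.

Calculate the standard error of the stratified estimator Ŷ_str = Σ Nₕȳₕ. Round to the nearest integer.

9295

Var(Ŷ_str) = Σₕ Nₕ²(1 − fₕ)sₕ²/nₕ.
Very large: 2291²·(1 − 342/2291)·227/342 = 2.9637166 × 10^6.
Small: 8427²·(1 − 935/8427)·260/935 = 1.755628 × 10^7.
Medium: 10431²·(1 − 1967/10431)·1400/1967 = 6.2838423 × 10^7.
Large: 17083²·(1 − 3997/17083)·54.23/3997 = 3.0330287 × 10^6.
Sum = 8.6391448 × 10^7.
SE = √(8.6391448 × 10^7) = 9295.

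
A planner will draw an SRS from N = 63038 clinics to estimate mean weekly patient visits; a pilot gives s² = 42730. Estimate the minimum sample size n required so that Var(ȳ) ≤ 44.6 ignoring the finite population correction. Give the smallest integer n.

Without fpc, n₀ = s²/D = 42730/44.6 = 958.0717.
Rounding up, n = 959.

959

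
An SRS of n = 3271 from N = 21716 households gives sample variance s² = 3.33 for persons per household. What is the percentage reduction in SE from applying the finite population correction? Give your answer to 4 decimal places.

7.8385

f = n/N = 3271/21716 = 0.15062627.
SE_no-fpc = √(s²/n) = 0.031906697; SE_fpc = √((1−f)s²/n) = 0.029405682.
Ratio = √(1−f) = 0.92161474. Reduction = 100·(1 − 0.92161474) = 7.8385%.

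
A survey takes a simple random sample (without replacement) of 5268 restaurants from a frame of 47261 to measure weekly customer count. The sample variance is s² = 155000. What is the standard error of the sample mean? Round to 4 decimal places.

5.1130

Under SRS without replacement, Var(ȳ) = (1 − f)·s²/n with f = n/N = 5268/47261 = 0.11146611.
Var(ȳ) = (1 − 0.11146611)·155000/5268 = 0.88853389·29.422931 = 26.143271.
SE(ȳ) = √(26.143271) = 5.1130.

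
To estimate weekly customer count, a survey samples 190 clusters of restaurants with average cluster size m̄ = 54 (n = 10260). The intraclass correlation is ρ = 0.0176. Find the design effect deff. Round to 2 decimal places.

1.93

deff = 1 + (54 − 1)·0.0176 = 1 + 0.9328 = 1.9328.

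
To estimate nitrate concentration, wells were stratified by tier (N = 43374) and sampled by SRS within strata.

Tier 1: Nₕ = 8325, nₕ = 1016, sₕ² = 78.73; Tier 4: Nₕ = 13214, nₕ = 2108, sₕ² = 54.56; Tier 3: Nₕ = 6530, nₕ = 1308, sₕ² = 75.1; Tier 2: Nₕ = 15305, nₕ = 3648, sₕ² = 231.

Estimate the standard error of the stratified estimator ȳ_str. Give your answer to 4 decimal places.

Var(ȳ_str) = Σₕ Wₕ²(1 − fₕ)sₕ²/nₕ with Wₕ = Nₕ/N, N = 43374.
Tier 1: Wₕ = 0.19193526; term = 0.19193526²·(1 − 0.12204204)·78.73/1016 = 0.0025062812.
Tier 4: Wₕ = 0.30465256; term = 0.30465256²·(1 − 0.15952777)·54.56/2108 = 0.0020190021.
Tier 3: Wₕ = 0.15055102; term = 0.15055102²·(1 − 0.20030628)·75.1/1308 = 0.0010406946.
Tier 2: Wₕ = 0.35286116; term = 0.35286116²·(1 − 0.23835348)·231/3648 = 0.0060050735.
Sum = 0.011571051.
SE = √(0.011571051) = 0.1076.

0.1076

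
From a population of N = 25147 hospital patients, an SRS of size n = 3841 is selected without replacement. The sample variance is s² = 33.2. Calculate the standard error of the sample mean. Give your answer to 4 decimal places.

Under SRS without replacement, Var(ȳ) = (1 − f)·s²/n with f = n/N = 3841/25147 = 0.15274188.
Var(ȳ) = (1 − 0.15274188)·33.2/3841 = 0.84725812·0.0086435824 = 0.0073233454.
SE(ȳ) = √(0.0073233454) = 0.0856.

0.0856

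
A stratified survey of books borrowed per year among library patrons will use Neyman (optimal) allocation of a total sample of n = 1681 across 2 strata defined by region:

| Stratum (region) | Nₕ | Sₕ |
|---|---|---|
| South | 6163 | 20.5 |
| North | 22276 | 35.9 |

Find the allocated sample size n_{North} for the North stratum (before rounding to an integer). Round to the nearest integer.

Neyman allocation: nₕ = n·NₕSₕ / Σⱼ NⱼSⱼ.
Σ NⱼSⱼ = 6163·20.5 + 22276·35.9 = 926049.9.
n_{North} = 1681·22276·35.9 / 926049.9 = 1452.

1452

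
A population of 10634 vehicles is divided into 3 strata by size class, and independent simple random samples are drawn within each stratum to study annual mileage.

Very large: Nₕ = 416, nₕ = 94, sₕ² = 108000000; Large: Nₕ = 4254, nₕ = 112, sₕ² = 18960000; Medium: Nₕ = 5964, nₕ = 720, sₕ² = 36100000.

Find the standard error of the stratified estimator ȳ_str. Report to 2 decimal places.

Var(ȳ_str) = Σₕ Wₕ²(1 − fₕ)sₕ²/nₕ with Wₕ = Nₕ/N, N = 10634.
Very large: Wₕ = 0.03911980; term = 0.03911980²·(1 − 0.22596154)·108000000/94 = 1360.9802.
Large: Wₕ = 0.40003762; term = 0.40003762²·(1 − 0.02632816)·18960000/112 = 26377.558.
Medium: Wₕ = 0.56084258; term = 0.56084258²·(1 − 0.12072435)·36100000/720 = 13866.974.
Sum = 41605.512.
SE = √(41605.512) = 203.97.

203.97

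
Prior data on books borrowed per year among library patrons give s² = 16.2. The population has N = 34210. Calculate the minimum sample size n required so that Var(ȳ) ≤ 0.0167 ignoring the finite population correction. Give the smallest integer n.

Without fpc, n₀ = s²/D = 16.2/0.0167 = 970.0599.
Rounding up, n = 971.

971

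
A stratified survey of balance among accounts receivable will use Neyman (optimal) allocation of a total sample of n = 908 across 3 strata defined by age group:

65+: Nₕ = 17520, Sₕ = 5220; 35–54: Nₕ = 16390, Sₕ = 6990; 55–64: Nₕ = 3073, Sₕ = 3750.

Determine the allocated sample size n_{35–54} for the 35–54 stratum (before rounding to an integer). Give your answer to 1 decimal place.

478.2

Neyman allocation: nₕ = n·NₕSₕ / Σⱼ NⱼSⱼ.
Σ NⱼSⱼ = 17520·5220 + 16390·6990 + 3073·3750 = 2.1754425 × 10^8.
n_{35–54} = 908·16390·6990 / (2.1754425 × 10^8) = 478.2.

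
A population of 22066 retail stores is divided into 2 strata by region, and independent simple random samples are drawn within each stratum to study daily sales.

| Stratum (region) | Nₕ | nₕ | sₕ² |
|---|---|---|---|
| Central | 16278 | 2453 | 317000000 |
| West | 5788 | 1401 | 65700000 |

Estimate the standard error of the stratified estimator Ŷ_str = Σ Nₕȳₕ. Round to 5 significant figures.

5.5021 × 10^6

Var(Ŷ_str) = Σₕ Nₕ²(1 − fₕ)sₕ²/nₕ.
Central: 16278²·(1 − 2453/16278)·317000000/2453 = 2.9082243 × 10^13.
West: 5788²·(1 − 1401/5788)·65700000/1401 = 1.1907577 × 10^12.
Sum = 3.0273001 × 10^13.
SE = √(3.0273001 × 10^13) = 5.5021 × 10^6.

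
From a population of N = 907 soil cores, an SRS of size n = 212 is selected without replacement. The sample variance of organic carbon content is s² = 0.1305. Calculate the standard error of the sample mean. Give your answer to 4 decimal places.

0.0217

Under SRS without replacement, Var(ȳ) = (1 − f)·s²/n with f = n/N = 212/907 = 0.23373760.
Var(ȳ) = (1 − 0.23373760)·0.1305/212 = 0.76626240·6.1556604 × 10^-4 = 4.7168511 × 10^-4.
SE(ȳ) = √(4.7168511 × 10^-4) = 0.0217.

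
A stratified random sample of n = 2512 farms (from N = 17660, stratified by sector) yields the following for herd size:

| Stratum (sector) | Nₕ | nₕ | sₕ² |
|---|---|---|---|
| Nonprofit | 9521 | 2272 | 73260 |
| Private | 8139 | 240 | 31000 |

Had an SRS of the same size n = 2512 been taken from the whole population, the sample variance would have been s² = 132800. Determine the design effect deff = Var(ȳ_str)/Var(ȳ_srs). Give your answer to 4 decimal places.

0.7445

Var(ȳ_str) = Σ Wₕ²(1−fₕ)sₕ²/nₕ with Wₕ = Nₕ/17660:
  Nonprofit: (9521/17660)²·(1−2272/9521)·73260/2272 = 7.1357209
  Private: (8139/17660)²·(1−240/8139)·31000/240 = 26.626386
  → Var(ȳ_str) = 33.762107.
Var(ȳ_srs) = (1 − 2512/17660)·132800/2512 = 45.346423.
deff = 33.762107 / 45.346423 = 0.7445.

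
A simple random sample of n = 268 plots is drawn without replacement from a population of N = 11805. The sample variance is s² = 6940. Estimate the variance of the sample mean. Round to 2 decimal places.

Under SRS without replacement, Var(ȳ) = (1 − f)·s²/n with f = n/N = 268/11805 = 0.02270224.
Var(ȳ) = (1 − 0.02270224)·6940/268 = 0.97729776·25.895522 = 25.307636.

25.31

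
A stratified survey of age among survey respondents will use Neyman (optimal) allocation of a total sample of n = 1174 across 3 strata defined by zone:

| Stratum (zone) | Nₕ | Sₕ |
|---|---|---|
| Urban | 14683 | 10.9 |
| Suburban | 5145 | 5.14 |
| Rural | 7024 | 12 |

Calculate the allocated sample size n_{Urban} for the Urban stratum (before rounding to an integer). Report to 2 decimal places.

693.90

Neyman allocation: nₕ = n·NₕSₕ / Σⱼ NⱼSⱼ.
Σ NⱼSⱼ = 14683·10.9 + 5145·5.14 + 7024·12 = 270778.
n_{Urban} = 1174·14683·10.9 / 270778 = 693.90.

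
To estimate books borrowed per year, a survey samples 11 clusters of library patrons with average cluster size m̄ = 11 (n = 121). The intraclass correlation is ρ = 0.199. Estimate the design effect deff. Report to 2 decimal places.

deff = 1 + (11 − 1)·0.199 = 1 + 1.99 = 2.99.

2.99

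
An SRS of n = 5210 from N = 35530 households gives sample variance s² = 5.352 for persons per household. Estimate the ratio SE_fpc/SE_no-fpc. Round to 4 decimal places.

f = n/N = 5210/35530 = 0.14663665.
SE_no-fpc = √(s²/n) = 0.032050823; SE_fpc = √((1−f)s²/n) = 0.029607803.
Ratio = √(1−f) = 0.92377668.

0.9238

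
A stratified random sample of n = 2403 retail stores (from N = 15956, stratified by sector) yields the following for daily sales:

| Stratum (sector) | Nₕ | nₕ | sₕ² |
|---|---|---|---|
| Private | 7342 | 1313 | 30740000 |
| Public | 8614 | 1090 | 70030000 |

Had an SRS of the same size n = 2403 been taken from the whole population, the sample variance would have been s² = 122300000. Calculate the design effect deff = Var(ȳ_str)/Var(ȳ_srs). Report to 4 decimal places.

Var(ȳ_str) = Σ Wₕ²(1−fₕ)sₕ²/nₕ with Wₕ = Nₕ/15956:
  Private: (7342/15956)²·(1−1313/7342)·30740000/1313 = 4070.528
  Public: (8614/15956)²·(1−1090/8614)·70030000/1090 = 16355.477
  → Var(ȳ_str) = 20426.005.
Var(ȳ_srs) = (1 − 2403/15956)·122300000/2403 = 43229.887.
deff = 20426.005 / 43229.887 = 0.4725.

0.4725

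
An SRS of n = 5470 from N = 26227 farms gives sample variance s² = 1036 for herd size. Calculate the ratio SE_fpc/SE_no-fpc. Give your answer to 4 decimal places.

0.8896

f = n/N = 5470/26227 = 0.20856369.
SE_no-fpc = √(s²/n) = 0.43519732; SE_fpc = √((1−f)s²/n) = 0.38716331.
Ratio = √(1−f) = 0.88962706.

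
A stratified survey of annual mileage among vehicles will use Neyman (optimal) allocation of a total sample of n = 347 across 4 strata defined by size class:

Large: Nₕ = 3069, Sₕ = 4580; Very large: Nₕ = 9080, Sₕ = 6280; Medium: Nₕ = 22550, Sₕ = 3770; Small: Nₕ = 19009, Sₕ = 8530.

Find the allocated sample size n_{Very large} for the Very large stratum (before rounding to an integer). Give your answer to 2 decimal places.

Neyman allocation: nₕ = n·NₕSₕ / Σⱼ NⱼSⱼ.
Σ NⱼSⱼ = 3069·4580 + 9080·6280 + 22550·3770 + 19009·8530 = 3.1823869 × 10^8.
n_{Very large} = 347·9080·6280 / (3.1823869 × 10^8) = 62.18.

62.18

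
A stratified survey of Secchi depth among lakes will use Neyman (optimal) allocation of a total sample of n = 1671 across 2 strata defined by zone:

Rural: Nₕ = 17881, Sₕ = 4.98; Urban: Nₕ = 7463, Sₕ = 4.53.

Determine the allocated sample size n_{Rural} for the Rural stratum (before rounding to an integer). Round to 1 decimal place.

1211.2

Neyman allocation: nₕ = n·NₕSₕ / Σⱼ NⱼSⱼ.
Σ NⱼSⱼ = 17881·4.98 + 7463·4.53 = 122854.77.
n_{Rural} = 1671·17881·4.98 / 122854.77 = 1211.2.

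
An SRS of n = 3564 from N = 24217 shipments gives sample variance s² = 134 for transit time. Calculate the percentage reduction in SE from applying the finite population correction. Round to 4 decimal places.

f = n/N = 3564/24217 = 0.14716934.
SE_no-fpc = √(s²/n) = 0.19390256; SE_fpc = √((1−f)s²/n) = 0.17906675.
Ratio = √(1−f) = 0.92348831. Reduction = 100·(1 − 0.92348831) = 7.6512%.

7.6512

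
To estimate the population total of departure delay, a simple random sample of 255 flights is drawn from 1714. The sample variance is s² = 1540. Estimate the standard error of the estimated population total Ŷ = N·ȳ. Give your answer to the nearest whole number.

3886

Var(Ŷ) = N²·Var(ȳ) = N²·(1 − n/N)·s²/n.
f = 255/1714 = 0.14877480; Var(ȳ) = 0.85122520·1540/255 = 5.1407326.
Var(Ŷ) = 1714² · 5.1407326 = 1.5102424 × 10^7.
SE(Ŷ) = √(1.5102424 × 10^7) = 3886.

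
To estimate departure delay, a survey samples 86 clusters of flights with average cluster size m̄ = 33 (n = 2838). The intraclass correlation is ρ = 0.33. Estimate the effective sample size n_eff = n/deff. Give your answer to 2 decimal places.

deff = 1 + (33 − 1)·0.33 = 1 + 10.56 = 11.56.
n_eff = 2838 / 11.56 = 245.50.

245.50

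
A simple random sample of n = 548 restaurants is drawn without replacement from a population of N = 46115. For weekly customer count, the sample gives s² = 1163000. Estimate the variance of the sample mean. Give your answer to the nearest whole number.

Under SRS without replacement, Var(ȳ) = (1 − f)·s²/n with f = n/N = 548/46115 = 0.01188334.
Var(ȳ) = (1 − 0.01188334)·1163000/548 = 0.98811666·2122.2628 = 2097.0432.

2097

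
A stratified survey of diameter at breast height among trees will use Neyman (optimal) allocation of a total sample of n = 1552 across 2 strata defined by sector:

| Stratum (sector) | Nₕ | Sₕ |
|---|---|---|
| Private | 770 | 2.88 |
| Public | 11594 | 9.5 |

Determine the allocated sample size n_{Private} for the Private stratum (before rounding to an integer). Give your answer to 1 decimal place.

30.6

Neyman allocation: nₕ = n·NₕSₕ / Σⱼ NⱼSⱼ.
Σ NⱼSⱼ = 770·2.88 + 11594·9.5 = 112360.6.
n_{Private} = 1552·770·2.88 / 112360.6 = 30.6.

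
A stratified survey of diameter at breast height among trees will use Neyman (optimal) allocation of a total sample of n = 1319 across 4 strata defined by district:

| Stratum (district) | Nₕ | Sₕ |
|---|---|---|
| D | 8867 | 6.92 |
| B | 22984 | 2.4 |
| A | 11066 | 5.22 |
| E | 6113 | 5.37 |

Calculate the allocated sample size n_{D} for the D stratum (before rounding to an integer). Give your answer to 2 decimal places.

Neyman allocation: nₕ = n·NₕSₕ / Σⱼ NⱼSⱼ.
Σ NⱼSⱼ = 8867·6.92 + 22984·2.4 + 11066·5.22 + 6113·5.37 = 207112.57.
n_{D} = 1319·8867·6.92 / 207112.57 = 390.77.

390.77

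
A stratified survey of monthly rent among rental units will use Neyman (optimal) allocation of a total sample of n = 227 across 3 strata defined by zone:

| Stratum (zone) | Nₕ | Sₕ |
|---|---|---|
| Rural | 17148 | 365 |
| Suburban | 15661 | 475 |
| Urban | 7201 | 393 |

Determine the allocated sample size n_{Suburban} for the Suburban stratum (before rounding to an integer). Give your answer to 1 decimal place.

Neyman allocation: nₕ = n·NₕSₕ / Σⱼ NⱼSⱼ.
Σ NⱼSⱼ = 17148·365 + 15661·475 + 7201·393 = 1.6527988 × 10^7.
n_{Suburban} = 227·15661·475 / (1.6527988 × 10^7) = 102.2.

102.2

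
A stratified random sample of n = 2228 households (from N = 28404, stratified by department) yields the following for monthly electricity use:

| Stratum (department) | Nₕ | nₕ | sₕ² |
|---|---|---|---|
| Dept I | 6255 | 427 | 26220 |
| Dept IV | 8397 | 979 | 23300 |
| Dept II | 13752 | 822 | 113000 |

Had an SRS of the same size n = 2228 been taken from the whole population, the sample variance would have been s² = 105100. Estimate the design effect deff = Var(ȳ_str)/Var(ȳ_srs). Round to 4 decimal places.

0.8030

Var(ȳ_str) = Σ Wₕ²(1−fₕ)sₕ²/nₕ with Wₕ = Nₕ/28404:
  Dept I: (6255/28404)²·(1−427/6255)·26220/427 = 2.7745507
  Dept IV: (8397/28404)²·(1−979/8397)·23300/979 = 1.8374909
  Dept II: (13752/28404)²·(1−822/13752)·113000/822 = 30.297864
  → Var(ȳ_str) = 34.909906.
Var(ȳ_srs) = (1 − 2228/28404)·105100/2228 = 43.472169.
deff = 34.909906 / 43.472169 = 0.8030.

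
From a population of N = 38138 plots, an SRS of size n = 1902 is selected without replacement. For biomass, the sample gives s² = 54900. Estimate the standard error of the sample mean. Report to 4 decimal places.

Under SRS without replacement, Var(ȳ) = (1 − f)·s²/n with f = n/N = 1902/38138 = 0.04987152.
Var(ȳ) = (1 − 0.04987152)·54900/1902 = 0.95012848·28.864353 = 27.424844.
SE(ȳ) = √(27.424844) = 5.2369.

5.2369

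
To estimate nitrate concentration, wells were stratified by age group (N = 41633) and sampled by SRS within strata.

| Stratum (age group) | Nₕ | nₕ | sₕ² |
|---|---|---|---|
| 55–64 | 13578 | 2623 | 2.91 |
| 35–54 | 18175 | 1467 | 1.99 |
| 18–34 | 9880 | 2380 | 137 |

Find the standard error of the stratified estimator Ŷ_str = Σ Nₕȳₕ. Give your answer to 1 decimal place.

Var(Ŷ_str) = Σₕ Nₕ²(1 − fₕ)sₕ²/nₕ.
55–64: 13578²·(1 − 2623/13578)·2.91/2623 = 165022.39.
35–54: 18175²·(1 − 1467/18175)·1.99/1467 = 411928.51.
18–34: 9880²·(1 − 2380/9880)·137/2380 = 4.2654202 × 10^6.
Sum = 4.8423711 × 10^6.
SE = √(4.8423711 × 10^6) = 2200.5.

2200.5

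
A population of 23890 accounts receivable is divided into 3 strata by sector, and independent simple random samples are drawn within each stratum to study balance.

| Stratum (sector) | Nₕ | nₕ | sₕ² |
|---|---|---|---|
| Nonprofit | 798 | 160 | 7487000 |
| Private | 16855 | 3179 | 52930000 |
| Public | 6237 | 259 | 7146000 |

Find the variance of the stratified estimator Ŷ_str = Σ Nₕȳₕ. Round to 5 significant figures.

4.8905 × 10^12

Var(Ŷ_str) = Σₕ Nₕ²(1 − fₕ)sₕ²/nₕ.
Nonprofit: 798²·(1 − 160/798)·7487000/160 = 2.3823821 × 10^10.
Private: 16855²·(1 − 3179/16855)·52930000/3179 = 3.8379491 × 10^12.
Public: 6237²·(1 − 259/6237)·7146000/259 = 1.0287146 × 10^12.
Sum = 4.8904875 × 10^12.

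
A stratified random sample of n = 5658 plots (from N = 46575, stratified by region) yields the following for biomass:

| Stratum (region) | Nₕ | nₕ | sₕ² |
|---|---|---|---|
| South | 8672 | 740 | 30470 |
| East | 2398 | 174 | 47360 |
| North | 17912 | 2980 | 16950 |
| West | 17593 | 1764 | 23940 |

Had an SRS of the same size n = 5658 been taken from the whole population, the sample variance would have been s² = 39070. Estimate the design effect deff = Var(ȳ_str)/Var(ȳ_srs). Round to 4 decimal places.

0.7283

Var(ȳ_str) = Σ Wₕ²(1−fₕ)sₕ²/nₕ with Wₕ = Nₕ/46575:
  South: (8672/46575)²·(1−740/8672)·30470/740 = 1.3056807
  East: (2398/46575)²·(1−174/2398)·47360/174 = 0.6691765
  North: (17912/46575)²·(1−2980/17912)·16950/2980 = 0.70130958
  West: (17593/46575)²·(1−1764/17593)·23940/1764 = 1.742261
  → Var(ȳ_str) = 4.4184278.
Var(ȳ_srs) = (1 − 5658/46575)·39070/5658 = 6.0664048.
deff = 4.4184278 / 6.0664048 = 0.7283.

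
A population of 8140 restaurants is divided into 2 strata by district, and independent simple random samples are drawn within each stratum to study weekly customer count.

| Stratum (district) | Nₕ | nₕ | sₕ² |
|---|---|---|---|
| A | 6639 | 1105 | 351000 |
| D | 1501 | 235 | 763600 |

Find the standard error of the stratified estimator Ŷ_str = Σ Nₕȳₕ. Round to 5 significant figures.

133590

Var(Ŷ_str) = Σₕ Nₕ²(1 − fₕ)sₕ²/nₕ.
A: 6639²·(1 − 1105/6639)·351000/1105 = 1.1670425 × 10^10.
D: 1501²·(1 − 235/1501)·763600/235 = 6.1746516 × 10^9.
Sum = 1.7845077 × 10^10.
SE = √(1.7845077 × 10^10) = 133590.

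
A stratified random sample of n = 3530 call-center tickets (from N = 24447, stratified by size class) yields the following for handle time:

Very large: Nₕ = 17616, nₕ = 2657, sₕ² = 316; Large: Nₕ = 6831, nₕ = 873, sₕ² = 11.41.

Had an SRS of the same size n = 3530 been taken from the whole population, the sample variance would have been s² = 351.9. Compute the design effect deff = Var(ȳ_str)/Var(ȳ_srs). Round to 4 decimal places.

0.6252

Var(ȳ_str) = Σ Wₕ²(1−fₕ)sₕ²/nₕ with Wₕ = Nₕ/24447:
  Very large: (17616/24447)²·(1−2657/17616)·316/2657 = 0.052438981
  Large: (6831/24447)²·(1−873/6831)·11.41/873 = 8.9003081 × 10^-4
  → Var(ȳ_str) = 0.053329012.
Var(ȳ_srs) = (1 − 3530/24447)·351.9/3530 = 0.085293981.
deff = 0.053329012 / 0.085293981 = 0.6252.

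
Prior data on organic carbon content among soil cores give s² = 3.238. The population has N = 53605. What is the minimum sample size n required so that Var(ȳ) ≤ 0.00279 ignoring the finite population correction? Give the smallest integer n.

1161

Without fpc, n₀ = s²/D = 3.238/0.00279 = 1160.5735.
Rounding up, n = 1161.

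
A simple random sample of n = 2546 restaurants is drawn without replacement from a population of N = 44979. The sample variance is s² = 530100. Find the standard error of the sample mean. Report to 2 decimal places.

Under SRS without replacement, Var(ȳ) = (1 − f)·s²/n with f = n/N = 2546/44979 = 0.05660419.
Var(ȳ) = (1 − 0.05660419)·530100/2546 = 0.94339581·208.20896 = 196.42346.
SE(ȳ) = √(196.42346) = 14.02.

14.02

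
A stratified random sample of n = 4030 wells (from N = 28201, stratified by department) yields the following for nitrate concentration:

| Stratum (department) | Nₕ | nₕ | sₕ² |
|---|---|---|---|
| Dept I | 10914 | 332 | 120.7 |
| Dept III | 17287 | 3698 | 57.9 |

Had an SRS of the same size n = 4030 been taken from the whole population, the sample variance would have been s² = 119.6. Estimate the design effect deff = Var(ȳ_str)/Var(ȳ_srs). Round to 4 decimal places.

2.2574

Var(ȳ_str) = Σ Wₕ²(1−fₕ)sₕ²/nₕ with Wₕ = Nₕ/28201:
  Dept I: (10914/28201)²·(1−332/10914)·120.7/332 = 0.052794888
  Dept III: (17287/28201)²·(1−3698/17287)·57.9/3698 = 0.0046247661
  → Var(ȳ_str) = 0.057419654.
Var(ȳ_srs) = (1 − 4030/28201)·119.6/4030 = 0.025436435.
deff = 0.057419654 / 0.025436435 = 2.2574.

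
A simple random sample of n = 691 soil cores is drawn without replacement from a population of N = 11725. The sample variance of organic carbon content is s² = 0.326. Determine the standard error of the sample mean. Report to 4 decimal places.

0.0211

Under SRS without replacement, Var(ȳ) = (1 − f)·s²/n with f = n/N = 691/11725 = 0.05893390.
Var(ȳ) = (1 − 0.05893390)·0.326/691 = 0.94106610·4.7178003 × 10^-4 = 4.4397619 × 10^-4.
SE(ȳ) = √(4.4397619 × 10^-4) = 0.0211.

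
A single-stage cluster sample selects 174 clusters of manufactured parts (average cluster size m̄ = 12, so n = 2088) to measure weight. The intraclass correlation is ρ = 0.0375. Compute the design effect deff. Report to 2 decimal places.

1.41

deff = 1 + (12 − 1)·0.0375 = 1 + 0.4125 = 1.4125.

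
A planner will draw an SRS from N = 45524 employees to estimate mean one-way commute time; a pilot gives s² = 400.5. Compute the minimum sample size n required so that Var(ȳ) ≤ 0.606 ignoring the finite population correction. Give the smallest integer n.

661

Without fpc, n₀ = s²/D = 400.5/0.606 = 660.8911.
Rounding up, n = 661.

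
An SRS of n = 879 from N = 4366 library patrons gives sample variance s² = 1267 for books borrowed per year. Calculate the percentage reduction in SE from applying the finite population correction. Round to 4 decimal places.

f = n/N = 879/4366 = 0.20132845.
SE_no-fpc = √(s²/n) = 1.2005876; SE_fpc = √((1−f)s²/n) = 1.0729463.
Ratio = √(1−f) = 0.89368426. Reduction = 100·(1 − 0.89368426) = 10.6316%.

10.6316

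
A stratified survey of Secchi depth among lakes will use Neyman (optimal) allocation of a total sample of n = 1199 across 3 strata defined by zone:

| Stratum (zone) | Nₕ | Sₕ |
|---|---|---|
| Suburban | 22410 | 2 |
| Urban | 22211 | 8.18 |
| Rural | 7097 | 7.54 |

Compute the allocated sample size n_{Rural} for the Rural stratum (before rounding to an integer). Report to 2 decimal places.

229.13

Neyman allocation: nₕ = n·NₕSₕ / Σⱼ NⱼSⱼ.
Σ NⱼSⱼ = 22410·2 + 22211·8.18 + 7097·7.54 = 280017.36.
n_{Rural} = 1199·7097·7.54 / 280017.36 = 229.13.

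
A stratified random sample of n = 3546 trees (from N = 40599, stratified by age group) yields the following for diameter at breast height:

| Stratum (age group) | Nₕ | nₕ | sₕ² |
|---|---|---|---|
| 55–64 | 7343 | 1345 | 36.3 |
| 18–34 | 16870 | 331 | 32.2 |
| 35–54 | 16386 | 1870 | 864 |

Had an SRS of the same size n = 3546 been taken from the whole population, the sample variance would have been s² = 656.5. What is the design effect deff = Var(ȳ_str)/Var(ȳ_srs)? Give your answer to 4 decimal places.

Var(ȳ_str) = Σ Wₕ²(1−fₕ)sₕ²/nₕ with Wₕ = Nₕ/40599:
  55–64: (7343/40599)²·(1−1345/7343)·36.3/1345 = 7.2116337 × 10^-4
  18–34: (16870/40599)²·(1−331/16870)·32.2/331 = 0.016467267
  35–54: (16386/40599)²·(1−1870/16386)·864/1870 = 0.066674746
  → Var(ȳ_str) = 0.083863176.
Var(ȳ_srs) = (1 − 3546/40599)·656.5/3546 = 0.16896783.
deff = 0.083863176 / 0.16896783 = 0.4963.

0.4963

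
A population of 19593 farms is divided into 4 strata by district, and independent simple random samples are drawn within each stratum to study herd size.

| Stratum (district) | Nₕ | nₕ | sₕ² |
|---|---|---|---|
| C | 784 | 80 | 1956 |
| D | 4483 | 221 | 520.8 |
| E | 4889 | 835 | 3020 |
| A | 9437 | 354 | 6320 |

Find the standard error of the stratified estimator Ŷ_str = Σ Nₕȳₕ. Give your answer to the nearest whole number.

40749

Var(Ŷ_str) = Σₕ Nₕ²(1 − fₕ)sₕ²/nₕ.
C: 784²·(1 − 80/784)·1956/80 = 1.3494835 × 10^7.
D: 4483²·(1 − 221/4483)·520.8/221 = 4.5025743 × 10^7.
E: 4889²·(1 − 835/4889)·3020/835 = 7.1684333 × 10^7.
A: 9437²·(1 − 354/9437)·6320/354 = 1.5303018 × 10^9.
Sum = 1.6605067 × 10^9.
SE = √(1.6605067 × 10^9) = 40749.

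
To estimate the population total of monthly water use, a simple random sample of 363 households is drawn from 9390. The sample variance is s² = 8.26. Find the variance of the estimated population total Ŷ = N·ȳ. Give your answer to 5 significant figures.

Var(Ŷ) = N²·Var(ȳ) = N²·(1 − n/N)·s²/n.
f = 363/9390 = 0.03865815; Var(ȳ) = 0.96134185·8.26/363 = 0.021875162.
Var(Ŷ) = 9390² · 0.021875162 = 1.928779 × 10^6.

1.9288 × 10^6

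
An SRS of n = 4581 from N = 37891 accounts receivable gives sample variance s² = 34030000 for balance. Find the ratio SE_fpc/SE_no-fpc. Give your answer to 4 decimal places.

f = n/N = 4581/37891 = 0.12089942.
SE_no-fpc = √(s²/n) = 86.188799; SE_fpc = √((1−f)s²/n) = 80.810931.
Ratio = √(1−f) = 0.93760364.

0.9376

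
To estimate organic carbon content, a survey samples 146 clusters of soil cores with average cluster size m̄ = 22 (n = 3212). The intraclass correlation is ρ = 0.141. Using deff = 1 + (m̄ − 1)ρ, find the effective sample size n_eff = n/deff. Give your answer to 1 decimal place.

deff = 1 + (22 − 1)·0.141 = 1 + 2.961 = 3.961.
n_eff = 3212 / 3.961 = 810.9.

810.9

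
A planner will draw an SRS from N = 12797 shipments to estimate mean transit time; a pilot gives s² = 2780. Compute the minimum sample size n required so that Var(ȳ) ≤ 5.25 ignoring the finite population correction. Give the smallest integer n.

530

Without fpc, n₀ = s²/D = 2780/5.25 = 529.5238.
Rounding up, n = 530.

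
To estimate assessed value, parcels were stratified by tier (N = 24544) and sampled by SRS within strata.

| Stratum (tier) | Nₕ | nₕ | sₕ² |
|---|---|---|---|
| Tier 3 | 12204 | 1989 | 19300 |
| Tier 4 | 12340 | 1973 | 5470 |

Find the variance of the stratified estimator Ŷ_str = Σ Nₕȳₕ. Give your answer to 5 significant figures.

1.5643 × 10^9

Var(Ŷ_str) = Σₕ Nₕ²(1 − fₕ)sₕ²/nₕ.
Tier 3: 12204²·(1 − 1989/12204)·19300/1989 = 1.2096594 × 10^9.
Tier 4: 12340²·(1 − 1973/12340)·5470/1973 = 3.546733 × 10^8.
Sum = 1.5643327 × 10^9.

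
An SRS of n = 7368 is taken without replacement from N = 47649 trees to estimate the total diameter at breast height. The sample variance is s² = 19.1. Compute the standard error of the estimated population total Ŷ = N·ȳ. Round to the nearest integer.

2231

Var(Ŷ) = N²·Var(ȳ) = N²·(1 − n/N)·s²/n.
f = 7368/47649 = 0.15463074; Var(ȳ) = 0.84536926·19.1/7368 = 0.0021914431.
Var(Ŷ) = 47649² · 0.0021914431 = 4.975512 × 10^6.
SE(Ŷ) = √(4.975512 × 10^6) = 2231.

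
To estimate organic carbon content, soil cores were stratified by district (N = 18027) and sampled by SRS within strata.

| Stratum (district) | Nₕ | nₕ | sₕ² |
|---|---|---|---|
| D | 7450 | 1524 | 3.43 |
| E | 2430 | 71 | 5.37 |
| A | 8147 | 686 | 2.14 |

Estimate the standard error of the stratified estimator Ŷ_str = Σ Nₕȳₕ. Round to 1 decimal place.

Var(Ŷ_str) = Σₕ Nₕ²(1 − fₕ)sₕ²/nₕ.
D: 7450²·(1 − 1524/7450)·3.43/1524 = 99363.544.
E: 2430²·(1 − 71/2430)·5.37/71 = 433560.94.
A: 8147²·(1 − 686/8147)·2.14/686 = 189620.12.
Sum = 722544.6.
SE = √(722544.6) = 850.0.

850.0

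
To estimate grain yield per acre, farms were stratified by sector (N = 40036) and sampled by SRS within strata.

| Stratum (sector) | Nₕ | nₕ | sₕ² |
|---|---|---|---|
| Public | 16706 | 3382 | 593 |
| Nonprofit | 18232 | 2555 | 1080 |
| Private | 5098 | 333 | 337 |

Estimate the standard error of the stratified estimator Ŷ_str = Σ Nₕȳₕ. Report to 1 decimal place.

Var(Ŷ_str) = Σₕ Nₕ²(1 − fₕ)sₕ²/nₕ.
Public: 16706²·(1 − 3382/16706)·593/3382 = 3.9029069 × 10^7.
Nonprofit: 18232²·(1 − 2555/18232)·1080/2555 = 1.2081758 × 10^8.
Private: 5098²·(1 − 333/5098)·337/333 = 2.4583765 × 10^7.
Sum = 1.8443041 × 10^8.
SE = √(1.8443041 × 10^8) = 13580.5.

13580.5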